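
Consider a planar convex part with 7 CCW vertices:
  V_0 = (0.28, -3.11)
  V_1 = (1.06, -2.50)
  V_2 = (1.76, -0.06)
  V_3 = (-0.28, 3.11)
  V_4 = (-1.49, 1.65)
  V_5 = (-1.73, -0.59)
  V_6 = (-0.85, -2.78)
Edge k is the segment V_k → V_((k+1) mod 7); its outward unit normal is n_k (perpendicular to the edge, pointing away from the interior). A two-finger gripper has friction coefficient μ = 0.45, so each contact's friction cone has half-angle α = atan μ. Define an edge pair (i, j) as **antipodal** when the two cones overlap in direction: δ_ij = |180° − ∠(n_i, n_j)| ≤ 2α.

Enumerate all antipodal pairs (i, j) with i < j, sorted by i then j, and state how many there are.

count = 8; pairs: (0,3), (0,4), (1,3), (1,4), (1,5), (2,4), (2,5), (2,6)

α = atan 0.45 = 24.23°;  2α = 48.46°
n_0 = (+0.6160, -0.7877)
n_1 = (+0.9612, -0.2758)
n_2 = (+0.8409, +0.5412)
n_3 = (-0.7699, +0.6381)
n_4 = (-0.9943, +0.1065)
n_5 = (-0.9279, -0.3729)
n_6 = (-0.2803, -0.9599)
  (0,1): δ = 144.03°  ·
  (0,2): δ = 95.26°  ·
  (0,3): δ = 12.32°  ✓
  (0,4): δ = 45.86°  ✓
  (0,5): δ = 73.86°  ·
  (0,6): δ = 125.69°  ·
  (1,2): δ = 131.23°  ·
  (1,3): δ = 23.64°  ✓
  (1,4): δ = 9.89°  ✓
  (1,5): δ = 37.90°  ✓
  (1,6): δ = 89.73°  ·
  (2,3): δ = 72.41°  ·
  (2,4): δ = 38.88°  ✓
  (2,5): δ = 10.87°  ✓
  (2,6): δ = 40.96°  ✓
  (3,4): δ = 146.46°  ·
  (3,5): δ = 118.46°  ·
  (3,6): δ = 66.63°  ·
  (4,5): δ = 151.99°  ·
  (4,6): δ = 100.16°  ·
  (5,6): δ = 128.17°  ·
antipodal pairs: 8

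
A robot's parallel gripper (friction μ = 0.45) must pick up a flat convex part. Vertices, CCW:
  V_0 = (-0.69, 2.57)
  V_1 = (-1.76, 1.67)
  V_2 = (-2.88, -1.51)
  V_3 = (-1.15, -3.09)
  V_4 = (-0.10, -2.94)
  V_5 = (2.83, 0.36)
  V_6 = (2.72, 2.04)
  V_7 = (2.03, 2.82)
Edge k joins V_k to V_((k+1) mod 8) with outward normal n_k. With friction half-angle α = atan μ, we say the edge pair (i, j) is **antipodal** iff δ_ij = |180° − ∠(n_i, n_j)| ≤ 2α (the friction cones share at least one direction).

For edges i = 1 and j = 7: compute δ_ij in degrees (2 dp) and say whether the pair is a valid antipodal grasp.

δ = 114.65°, invalid

α = atan 0.45 = 24.23°;  2α = 48.46°
edge 1: e_1 = (-1.12, -3.18);  n_1 = (-0.9432, +0.3322)
edge 7: e_7 = (-2.72, -0.25);  n_7 = (-0.0915, +0.9958)
∠(n_1, n_7) = 65.35°
δ = |180° − 65.35°| = 114.65°
114.65° > 2α = 48.46°  →  invalid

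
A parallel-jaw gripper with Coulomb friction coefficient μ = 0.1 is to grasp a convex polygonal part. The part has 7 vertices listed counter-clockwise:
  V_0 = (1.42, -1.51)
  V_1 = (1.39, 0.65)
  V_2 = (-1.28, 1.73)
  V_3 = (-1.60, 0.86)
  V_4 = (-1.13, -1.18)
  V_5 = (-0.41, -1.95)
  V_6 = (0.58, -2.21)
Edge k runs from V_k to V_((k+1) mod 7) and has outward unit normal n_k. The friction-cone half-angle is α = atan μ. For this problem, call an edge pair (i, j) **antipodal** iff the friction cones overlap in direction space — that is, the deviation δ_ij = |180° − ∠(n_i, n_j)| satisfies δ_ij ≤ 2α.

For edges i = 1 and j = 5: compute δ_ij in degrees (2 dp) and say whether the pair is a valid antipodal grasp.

δ = 7.31°, valid

α = atan 0.1 = 5.71°;  2α = 11.42°
edge 1: e_1 = (-2.67, +1.08);  n_1 = (+0.3750, +0.9270)
edge 5: e_5 = (+0.99, -0.26);  n_5 = (-0.2540, -0.9672)
∠(n_1, n_5) = 172.69°
δ = |180° − 172.69°| = 7.31°
7.31° ≤ 2α = 11.42°  →  valid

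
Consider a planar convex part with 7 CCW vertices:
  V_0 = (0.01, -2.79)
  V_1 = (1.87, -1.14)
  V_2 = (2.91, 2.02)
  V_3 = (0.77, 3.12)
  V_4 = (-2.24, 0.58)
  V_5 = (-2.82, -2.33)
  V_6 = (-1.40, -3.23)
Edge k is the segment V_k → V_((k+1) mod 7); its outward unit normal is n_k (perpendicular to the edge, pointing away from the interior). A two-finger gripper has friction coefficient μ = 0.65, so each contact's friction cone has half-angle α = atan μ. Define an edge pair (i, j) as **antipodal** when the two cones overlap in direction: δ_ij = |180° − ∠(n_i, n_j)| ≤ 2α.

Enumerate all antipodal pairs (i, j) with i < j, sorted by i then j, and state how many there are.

α = atan 0.65 = 33.02°;  2α = 66.05°
n_0 = (+0.6636, -0.7481)
n_1 = (+0.9499, -0.3126)
n_2 = (+0.4572, +0.8894)
n_3 = (-0.6449, +0.7643)
n_4 = (-0.9807, +0.1955)
n_5 = (-0.5353, -0.8446)
n_6 = (+0.2979, -0.9546)
  (0,1): δ = 149.79°  ·
  (0,2): δ = 68.78°  ·
  (0,3): δ = 1.42°  ✓
  (0,4): δ = 37.15°  ✓
  (0,5): δ = 106.06°  ·
  (0,6): δ = 155.75°  ·
  (1,2): δ = 98.99°  ·
  (1,3): δ = 31.62°  ✓
  (1,4): δ = 6.95°  ✓
  (1,5): δ = 75.85°  ·
  (1,6): δ = 125.55°  ·
  (2,3): δ = 112.64°  ·
  (2,4): δ = 74.07°  ·
  (2,5): δ = 5.16°  ✓
  (2,6): δ = 44.53°  ✓
  (3,4): δ = 141.43°  ·
  (3,5): δ = 72.53°  ·
  (3,6): δ = 22.83°  ✓
  (4,5): δ = 111.09°  ·
  (4,6): δ = 61.40°  ✓
  (5,6): δ = 130.30°  ·
antipodal pairs: 8

count = 8; pairs: (0,3), (0,4), (1,3), (1,4), (2,5), (2,6), (3,6), (4,6)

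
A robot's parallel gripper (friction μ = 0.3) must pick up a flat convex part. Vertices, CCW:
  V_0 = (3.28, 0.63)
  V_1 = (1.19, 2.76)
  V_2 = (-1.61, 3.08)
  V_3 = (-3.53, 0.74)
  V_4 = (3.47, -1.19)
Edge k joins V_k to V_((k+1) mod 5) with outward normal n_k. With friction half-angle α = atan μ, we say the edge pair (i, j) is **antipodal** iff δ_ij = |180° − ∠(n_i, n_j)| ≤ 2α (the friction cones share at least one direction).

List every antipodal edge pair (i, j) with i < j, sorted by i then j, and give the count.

count = 2; pairs: (0,3), (1,3)

α = atan 0.3 = 16.70°;  2α = 33.40°
n_0 = (+0.7138, +0.7004)
n_1 = (+0.1135, +0.9935)
n_2 = (-0.7731, +0.6343)
n_3 = (-0.2658, -0.9640)
n_4 = (+0.9946, +0.1038)
  (0,1): δ = 140.98°  ·
  (0,2): δ = 83.83°  ·
  (0,3): δ = 30.13°  ✓
  (0,4): δ = 141.50°  ·
  (1,2): δ = 122.85°  ·
  (1,3): δ = 8.89°  ✓
  (1,4): δ = 102.48°  ·
  (2,3): δ = 66.04°  ·
  (2,4): δ = 45.33°  ·
  (3,4): δ = 68.63°  ·
antipodal pairs: 2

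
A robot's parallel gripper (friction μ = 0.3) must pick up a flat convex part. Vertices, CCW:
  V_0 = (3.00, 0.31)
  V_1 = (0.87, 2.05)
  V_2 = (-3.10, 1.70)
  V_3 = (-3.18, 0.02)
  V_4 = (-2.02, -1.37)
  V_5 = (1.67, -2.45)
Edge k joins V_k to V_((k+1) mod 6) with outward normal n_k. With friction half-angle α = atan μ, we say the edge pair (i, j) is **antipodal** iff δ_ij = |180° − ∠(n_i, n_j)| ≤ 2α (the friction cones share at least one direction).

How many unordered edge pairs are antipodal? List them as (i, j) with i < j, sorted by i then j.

count = 4; pairs: (0,3), (0,4), (1,4), (2,5)

α = atan 0.3 = 16.70°;  2α = 33.40°
n_0 = (+0.6326, +0.7744)
n_1 = (-0.0878, +0.9961)
n_2 = (-0.9989, +0.0476)
n_3 = (-0.7678, -0.6407)
n_4 = (-0.2809, -0.9597)
n_5 = (+0.9009, -0.4341)
  (0,1): δ = 135.72°  ·
  (0,2): δ = 53.48°  ·
  (0,3): δ = 10.91°  ✓
  (0,4): δ = 22.93°  ✓
  (0,5): δ = 103.52°  ·
  (1,2): δ = 97.76°  ·
  (1,3): δ = 55.19°  ·
  (1,4): δ = 21.35°  ✓
  (1,5): δ = 59.23°  ·
  (2,3): δ = 137.43°  ·
  (2,4): δ = 103.59°  ·
  (2,5): δ = 23.00°  ✓
  (3,4): δ = 146.16°  ·
  (3,5): δ = 65.57°  ·
  (4,5): δ = 99.41°  ·
antipodal pairs: 4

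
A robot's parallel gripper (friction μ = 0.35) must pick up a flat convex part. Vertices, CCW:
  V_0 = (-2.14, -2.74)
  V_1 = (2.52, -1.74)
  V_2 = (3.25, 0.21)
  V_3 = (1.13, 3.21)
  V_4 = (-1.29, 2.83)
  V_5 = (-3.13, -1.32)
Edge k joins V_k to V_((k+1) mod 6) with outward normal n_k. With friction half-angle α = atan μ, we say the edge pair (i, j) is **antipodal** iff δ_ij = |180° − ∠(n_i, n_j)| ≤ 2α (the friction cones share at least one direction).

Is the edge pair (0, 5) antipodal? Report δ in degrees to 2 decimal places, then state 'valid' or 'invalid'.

δ = 112.77°, invalid

α = atan 0.35 = 19.29°;  2α = 38.58°
edge 0: e_0 = (+4.66, +1.00);  n_0 = (+0.2098, -0.9777)
edge 5: e_5 = (+0.99, -1.42);  n_5 = (-0.8203, -0.5719)
∠(n_0, n_5) = 67.23°
δ = |180° − 67.23°| = 112.77°
112.77° > 2α = 38.58°  →  invalid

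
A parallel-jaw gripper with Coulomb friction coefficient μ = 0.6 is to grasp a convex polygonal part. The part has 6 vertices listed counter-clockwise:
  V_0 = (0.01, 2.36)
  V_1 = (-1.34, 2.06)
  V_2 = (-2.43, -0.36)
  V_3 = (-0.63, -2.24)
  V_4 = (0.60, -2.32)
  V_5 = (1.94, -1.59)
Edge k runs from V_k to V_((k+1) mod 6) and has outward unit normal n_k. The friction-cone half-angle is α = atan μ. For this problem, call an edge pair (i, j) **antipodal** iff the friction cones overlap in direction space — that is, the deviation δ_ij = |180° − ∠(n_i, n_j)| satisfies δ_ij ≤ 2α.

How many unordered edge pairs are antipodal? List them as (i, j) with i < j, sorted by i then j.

α = atan 0.6 = 30.96°;  2α = 61.93°
n_0 = (-0.2169, +0.9762)
n_1 = (-0.9118, +0.4107)
n_2 = (-0.7223, -0.6916)
n_3 = (-0.0649, -0.9979)
n_4 = (+0.4784, -0.8781)
n_5 = (+0.8985, +0.4390)
  (0,1): δ = 126.78°  ·
  (0,2): δ = 58.77°  ✓
  (0,3): δ = 16.25°  ✓
  (0,4): δ = 16.05°  ✓
  (0,5): δ = 103.51°  ·
  (1,2): δ = 112.00°  ·
  (1,3): δ = 69.47°  ·
  (1,4): δ = 37.17°  ✓
  (1,5): δ = 50.29°  ✓
  (2,3): δ = 137.48°  ·
  (2,4): δ = 105.17°  ·
  (2,5): δ = 17.71°  ✓
  (3,4): δ = 147.70°  ·
  (3,5): δ = 60.24°  ✓
  (4,5): δ = 92.54°  ·
antipodal pairs: 7

count = 7; pairs: (0,2), (0,3), (0,4), (1,4), (1,5), (2,5), (3,5)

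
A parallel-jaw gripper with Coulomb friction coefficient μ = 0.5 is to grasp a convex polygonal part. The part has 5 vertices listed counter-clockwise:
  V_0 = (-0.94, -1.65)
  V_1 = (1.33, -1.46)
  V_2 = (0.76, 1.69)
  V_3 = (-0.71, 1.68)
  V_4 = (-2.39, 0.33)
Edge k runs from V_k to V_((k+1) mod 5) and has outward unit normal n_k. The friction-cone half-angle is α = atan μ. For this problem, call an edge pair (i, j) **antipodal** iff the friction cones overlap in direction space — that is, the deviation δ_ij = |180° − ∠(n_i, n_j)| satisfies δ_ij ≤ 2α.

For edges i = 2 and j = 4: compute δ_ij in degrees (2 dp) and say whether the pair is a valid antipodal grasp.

δ = 54.17°, invalid

α = atan 0.5 = 26.57°;  2α = 53.13°
edge 2: e_2 = (-1.47, -0.01);  n_2 = (-0.0068, +1.0000)
edge 4: e_4 = (+1.45, -1.98);  n_4 = (-0.8068, -0.5908)
∠(n_2, n_4) = 125.83°
δ = |180° − 125.83°| = 54.17°
54.17° > 2α = 53.13°  →  invalid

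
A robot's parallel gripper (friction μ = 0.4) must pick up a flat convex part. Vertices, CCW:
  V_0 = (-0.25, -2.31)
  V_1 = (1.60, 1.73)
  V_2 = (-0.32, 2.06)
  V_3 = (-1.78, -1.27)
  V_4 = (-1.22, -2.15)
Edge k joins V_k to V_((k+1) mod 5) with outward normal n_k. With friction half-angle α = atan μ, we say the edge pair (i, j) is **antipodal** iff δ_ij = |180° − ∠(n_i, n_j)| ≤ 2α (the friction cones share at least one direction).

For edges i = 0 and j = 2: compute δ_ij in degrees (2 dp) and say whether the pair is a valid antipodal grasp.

α = atan 0.4 = 21.80°;  2α = 43.60°
edge 0: e_0 = (+1.85, +4.04);  n_0 = (+0.9092, -0.4163)
edge 2: e_2 = (-1.46, -3.33);  n_2 = (-0.9158, +0.4015)
∠(n_0, n_2) = 179.07°
δ = |180° − 179.07°| = 0.93°
0.93° ≤ 2α = 43.60°  →  valid

δ = 0.93°, valid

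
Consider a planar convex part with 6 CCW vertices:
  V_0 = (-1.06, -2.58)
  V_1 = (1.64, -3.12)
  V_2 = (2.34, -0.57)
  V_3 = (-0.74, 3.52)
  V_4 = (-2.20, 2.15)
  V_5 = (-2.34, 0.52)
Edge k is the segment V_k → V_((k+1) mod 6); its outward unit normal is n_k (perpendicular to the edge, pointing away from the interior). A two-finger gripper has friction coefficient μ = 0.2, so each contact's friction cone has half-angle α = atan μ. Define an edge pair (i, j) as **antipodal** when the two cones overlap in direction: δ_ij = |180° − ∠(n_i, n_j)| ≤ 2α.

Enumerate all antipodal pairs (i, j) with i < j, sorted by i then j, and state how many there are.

α = atan 0.2 = 11.31°;  2α = 22.62°
n_0 = (-0.1961, -0.9806)
n_1 = (+0.9643, -0.2647)
n_2 = (+0.7988, +0.6016)
n_3 = (-0.6843, +0.7292)
n_4 = (-0.9963, +0.0856)
n_5 = (-0.9243, -0.3816)
  (0,1): δ = 94.04°  ·
  (0,2): δ = 41.71°  ·
  (0,3): δ = 54.49°  ·
  (0,4): δ = 96.40°  ·
  (0,5): δ = 123.75°  ·
  (1,2): δ = 127.67°  ·
  (1,3): δ = 31.47°  ·
  (1,4): δ = 10.44°  ✓
  (1,5): δ = 37.79°  ·
  (2,3): δ = 83.80°  ·
  (2,4): δ = 41.89°  ·
  (2,5): δ = 14.55°  ✓
  (3,4): δ = 138.09°  ·
  (3,5): δ = 110.74°  ·
  (4,5): δ = 152.66°  ·
antipodal pairs: 2

count = 2; pairs: (1,4), (2,5)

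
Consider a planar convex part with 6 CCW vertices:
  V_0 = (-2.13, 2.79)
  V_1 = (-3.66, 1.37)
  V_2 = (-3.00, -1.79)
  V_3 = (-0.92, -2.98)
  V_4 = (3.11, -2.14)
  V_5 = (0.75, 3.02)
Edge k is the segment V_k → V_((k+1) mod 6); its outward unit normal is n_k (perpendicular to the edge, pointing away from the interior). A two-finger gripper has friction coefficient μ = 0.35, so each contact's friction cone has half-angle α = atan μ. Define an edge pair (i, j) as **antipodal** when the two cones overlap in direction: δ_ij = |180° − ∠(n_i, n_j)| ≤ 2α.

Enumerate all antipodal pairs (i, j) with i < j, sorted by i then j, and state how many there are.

count = 5; pairs: (0,3), (1,4), (2,4), (2,5), (3,5)

α = atan 0.35 = 19.29°;  2α = 38.58°
n_0 = (-0.6803, +0.7330)
n_1 = (-0.9789, -0.2044)
n_2 = (-0.4966, -0.8680)
n_3 = (+0.2041, -0.9790)
n_4 = (+0.9094, +0.4159)
n_5 = (-0.0796, +0.9968)
  (0,1): δ = 121.07°  ·
  (0,2): δ = 72.64°  ·
  (0,3): δ = 31.09°  ✓
  (0,4): δ = 71.71°  ·
  (0,5): δ = 141.70°  ·
  (1,2): δ = 131.57°  ·
  (1,3): δ = 90.02°  ·
  (1,4): δ = 12.78°  ✓
  (1,5): δ = 82.77°  ·
  (2,3): δ = 138.45°  ·
  (2,4): δ = 35.65°  ✓
  (2,5): δ = 34.34°  ✓
  (3,4): δ = 77.20°  ·
  (3,5): δ = 7.21°  ✓
  (4,5): δ = 110.01°  ·
antipodal pairs: 5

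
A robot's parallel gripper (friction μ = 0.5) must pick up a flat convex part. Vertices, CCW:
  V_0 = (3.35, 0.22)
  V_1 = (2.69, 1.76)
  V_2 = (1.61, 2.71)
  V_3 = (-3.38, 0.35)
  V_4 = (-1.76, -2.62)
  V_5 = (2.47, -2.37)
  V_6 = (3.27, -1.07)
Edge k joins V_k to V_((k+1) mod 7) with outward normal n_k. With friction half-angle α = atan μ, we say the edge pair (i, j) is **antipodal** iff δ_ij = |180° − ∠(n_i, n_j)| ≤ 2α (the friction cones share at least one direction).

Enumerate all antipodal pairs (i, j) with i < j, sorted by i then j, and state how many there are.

count = 6; pairs: (0,3), (1,3), (1,4), (2,4), (2,5), (3,6)

α = atan 0.5 = 26.57°;  2α = 53.13°
n_0 = (+0.9191, +0.3939)
n_1 = (+0.6605, +0.7509)
n_2 = (-0.4275, +0.9040)
n_3 = (-0.8779, -0.4789)
n_4 = (+0.0590, -0.9983)
n_5 = (+0.8517, -0.5241)
n_6 = (+0.9981, -0.0619)
  (0,1): δ = 154.53°  ·
  (0,2): δ = 87.89°  ·
  (0,3): δ = 5.41°  ✓
  (0,4): δ = 70.18°  ·
  (0,5): δ = 125.19°  ·
  (0,6): δ = 153.25°  ·
  (1,2): δ = 113.35°  ·
  (1,3): δ = 20.05°  ✓
  (1,4): δ = 44.72°  ✓
  (1,5): δ = 99.73°  ·
  (1,6): δ = 127.79°  ·
  (2,3): δ = 86.70°  ·
  (2,4): δ = 21.93°  ✓
  (2,5): δ = 33.08°  ✓
  (2,6): δ = 61.14°  ·
  (3,4): δ = 115.23°  ·
  (3,5): δ = 60.22°  ·
  (3,6): δ = 32.16°  ✓
  (4,5): δ = 124.99°  ·
  (4,6): δ = 96.93°  ·
  (5,6): δ = 151.94°  ·
antipodal pairs: 6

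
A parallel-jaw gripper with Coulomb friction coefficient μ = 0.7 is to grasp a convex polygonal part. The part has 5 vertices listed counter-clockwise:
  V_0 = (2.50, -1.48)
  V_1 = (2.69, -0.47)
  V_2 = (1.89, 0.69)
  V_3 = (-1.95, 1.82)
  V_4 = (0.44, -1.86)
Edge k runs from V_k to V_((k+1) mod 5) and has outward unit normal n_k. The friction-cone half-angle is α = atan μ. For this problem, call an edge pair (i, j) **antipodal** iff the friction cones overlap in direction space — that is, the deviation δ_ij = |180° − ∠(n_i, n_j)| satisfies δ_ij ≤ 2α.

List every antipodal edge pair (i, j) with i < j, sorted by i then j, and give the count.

count = 5; pairs: (0,3), (1,3), (1,4), (2,3), (2,4)

α = atan 0.7 = 34.99°;  2α = 69.98°
n_0 = (+0.9828, -0.1849)
n_1 = (+0.8232, +0.5677)
n_2 = (+0.2823, +0.9593)
n_3 = (-0.8387, -0.5447)
n_4 = (+0.1814, -0.9834)
  (0,1): δ = 134.75°  ·
  (0,2): δ = 95.74°  ·
  (0,3): δ = 43.66°  ✓
  (0,4): δ = 111.11°  ·
  (1,2): δ = 140.99°  ·
  (1,3): δ = 1.59°  ✓
  (1,4): δ = 65.86°  ✓
  (2,3): δ = 40.60°  ✓
  (2,4): δ = 26.85°  ✓
  (3,4): δ = 112.55°  ·
antipodal pairs: 5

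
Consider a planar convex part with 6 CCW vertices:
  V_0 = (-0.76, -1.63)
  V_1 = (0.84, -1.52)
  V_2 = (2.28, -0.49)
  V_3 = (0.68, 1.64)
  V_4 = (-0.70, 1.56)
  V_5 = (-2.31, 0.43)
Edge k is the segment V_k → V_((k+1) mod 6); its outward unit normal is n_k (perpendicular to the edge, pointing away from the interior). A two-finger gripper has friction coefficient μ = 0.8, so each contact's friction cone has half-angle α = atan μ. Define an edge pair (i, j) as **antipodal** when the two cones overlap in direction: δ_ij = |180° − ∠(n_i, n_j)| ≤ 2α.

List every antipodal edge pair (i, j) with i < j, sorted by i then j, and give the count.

α = atan 0.8 = 38.66°;  2α = 77.32°
n_0 = (+0.0686, -0.9976)
n_1 = (+0.5818, -0.8134)
n_2 = (+0.7995, +0.6006)
n_3 = (-0.0579, +0.9983)
n_4 = (-0.5745, +0.8185)
n_5 = (-0.7991, -0.6012)
  (0,1): δ = 148.36°  ·
  (0,2): δ = 57.02°  ✓
  (0,3): δ = 0.62°  ✓
  (0,4): δ = 31.13°  ✓
  (0,5): δ = 123.03°  ·
  (1,2): δ = 88.66°  ·
  (1,3): δ = 32.26°  ✓
  (1,4): δ = 0.51°  ✓
  (1,5): δ = 91.38°  ·
  (2,3): δ = 123.60°  ·
  (2,4): δ = 91.85°  ·
  (2,5): δ = 0.05°  ✓
  (3,4): δ = 148.25°  ·
  (3,5): δ = 56.36°  ✓
  (4,5): δ = 88.10°  ·
antipodal pairs: 7

count = 7; pairs: (0,2), (0,3), (0,4), (1,3), (1,4), (2,5), (3,5)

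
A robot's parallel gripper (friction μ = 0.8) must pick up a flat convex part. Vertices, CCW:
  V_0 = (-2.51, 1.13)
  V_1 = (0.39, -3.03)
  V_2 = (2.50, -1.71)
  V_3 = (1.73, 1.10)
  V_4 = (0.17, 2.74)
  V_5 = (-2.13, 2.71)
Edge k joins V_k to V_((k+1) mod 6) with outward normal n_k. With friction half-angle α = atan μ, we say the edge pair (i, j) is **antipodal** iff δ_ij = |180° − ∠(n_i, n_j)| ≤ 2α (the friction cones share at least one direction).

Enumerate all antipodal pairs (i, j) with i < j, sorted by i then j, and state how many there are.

count = 7; pairs: (0,2), (0,3), (0,4), (1,4), (1,5), (2,5), (3,5)

α = atan 0.8 = 38.66°;  2α = 77.32°
n_0 = (-0.8203, -0.5719)
n_1 = (+0.5304, -0.8478)
n_2 = (+0.9644, +0.2643)
n_3 = (+0.7246, +0.6892)
n_4 = (-0.0130, +0.9999)
n_5 = (-0.9723, +0.2338)
  (0,1): δ = 92.85°  ·
  (0,2): δ = 19.56°  ✓
  (0,3): δ = 8.69°  ✓
  (0,4): δ = 55.87°  ✓
  (0,5): δ = 131.60°  ·
  (1,2): δ = 106.71°  ·
  (1,3): δ = 78.46°  ·
  (1,4): δ = 31.28°  ✓
  (1,5): δ = 44.45°  ✓
  (2,3): δ = 151.76°  ·
  (2,4): δ = 104.58°  ·
  (2,5): δ = 28.85°  ✓
  (3,4): δ = 132.82°  ·
  (3,5): δ = 57.09°  ✓
  (4,5): δ = 104.27°  ·
antipodal pairs: 7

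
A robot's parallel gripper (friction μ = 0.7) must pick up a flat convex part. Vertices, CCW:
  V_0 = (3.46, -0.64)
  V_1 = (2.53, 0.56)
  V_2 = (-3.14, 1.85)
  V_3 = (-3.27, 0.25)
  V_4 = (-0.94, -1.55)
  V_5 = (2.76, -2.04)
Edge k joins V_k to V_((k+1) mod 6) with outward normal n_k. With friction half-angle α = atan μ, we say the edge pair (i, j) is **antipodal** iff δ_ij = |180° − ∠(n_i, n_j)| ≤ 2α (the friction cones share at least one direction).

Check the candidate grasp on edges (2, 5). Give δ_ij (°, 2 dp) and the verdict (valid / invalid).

α = atan 0.7 = 34.99°;  2α = 69.98°
edge 2: e_2 = (-0.13, -1.60);  n_2 = (-0.9967, +0.0810)
edge 5: e_5 = (+0.70, +1.40);  n_5 = (+0.8944, -0.4472)
∠(n_2, n_5) = 158.08°
δ = |180° − 158.08°| = 21.92°
21.92° ≤ 2α = 69.98°  →  valid

δ = 21.92°, valid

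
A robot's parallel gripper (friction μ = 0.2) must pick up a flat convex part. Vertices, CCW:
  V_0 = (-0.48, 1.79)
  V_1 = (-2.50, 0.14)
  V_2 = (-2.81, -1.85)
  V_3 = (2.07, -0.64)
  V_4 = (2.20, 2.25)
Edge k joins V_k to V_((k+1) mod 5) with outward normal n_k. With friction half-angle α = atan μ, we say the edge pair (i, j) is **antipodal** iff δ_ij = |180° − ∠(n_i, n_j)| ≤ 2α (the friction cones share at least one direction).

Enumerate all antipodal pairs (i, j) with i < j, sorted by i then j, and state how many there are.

count = 2; pairs: (1,3), (2,4)

α = atan 0.2 = 11.31°;  2α = 22.62°
n_0 = (-0.6326, +0.7745)
n_1 = (-0.9881, +0.1539)
n_2 = (+0.2407, -0.9706)
n_3 = (+0.9990, -0.0449)
n_4 = (-0.1692, +0.9856)
  (0,1): δ = 138.10°  ·
  (0,2): δ = 25.32°  ·
  (0,3): δ = 48.18°  ·
  (0,4): δ = 150.50°  ·
  (1,2): δ = 67.22°  ·
  (1,3): δ = 6.28°  ✓
  (1,4): δ = 108.59°  ·
  (2,3): δ = 106.50°  ·
  (2,4): δ = 4.19°  ✓
  (3,4): δ = 77.68°  ·
antipodal pairs: 2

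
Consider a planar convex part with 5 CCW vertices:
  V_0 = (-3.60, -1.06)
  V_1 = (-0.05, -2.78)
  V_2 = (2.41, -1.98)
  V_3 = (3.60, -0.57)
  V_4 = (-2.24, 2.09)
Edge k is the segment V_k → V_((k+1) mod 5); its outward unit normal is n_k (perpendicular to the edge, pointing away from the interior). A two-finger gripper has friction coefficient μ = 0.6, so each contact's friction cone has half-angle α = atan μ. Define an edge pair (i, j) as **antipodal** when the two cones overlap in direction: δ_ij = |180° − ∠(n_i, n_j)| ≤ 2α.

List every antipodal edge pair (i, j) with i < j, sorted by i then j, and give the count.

count = 4; pairs: (0,3), (1,3), (1,4), (2,4)

α = atan 0.6 = 30.96°;  2α = 61.93°
n_0 = (-0.4360, -0.8999)
n_1 = (+0.3093, -0.9510)
n_2 = (+0.7642, -0.6450)
n_3 = (+0.4145, +0.9100)
n_4 = (-0.9181, +0.3964)
  (0,1): δ = 136.13°  ·
  (0,2): δ = 104.31°  ·
  (0,3): δ = 1.36°  ✓
  (0,4): δ = 92.50°  ·
  (1,2): δ = 148.18°  ·
  (1,3): δ = 42.50°  ✓
  (1,4): δ = 48.63°  ✓
  (2,3): δ = 74.32°  ·
  (2,4): δ = 16.81°  ✓
  (3,4): δ = 88.86°  ·
antipodal pairs: 4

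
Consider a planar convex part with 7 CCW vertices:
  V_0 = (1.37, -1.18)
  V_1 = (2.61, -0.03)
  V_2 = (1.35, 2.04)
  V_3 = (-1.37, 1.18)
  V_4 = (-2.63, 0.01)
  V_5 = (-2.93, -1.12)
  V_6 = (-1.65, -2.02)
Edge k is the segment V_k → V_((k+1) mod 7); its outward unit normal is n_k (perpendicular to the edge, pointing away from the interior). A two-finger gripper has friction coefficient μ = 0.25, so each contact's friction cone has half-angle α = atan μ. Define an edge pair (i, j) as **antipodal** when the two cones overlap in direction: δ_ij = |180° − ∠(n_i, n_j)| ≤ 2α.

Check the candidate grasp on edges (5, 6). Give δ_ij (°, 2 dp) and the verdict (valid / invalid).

α = atan 0.25 = 14.04°;  2α = 28.07°
edge 5: e_5 = (+1.28, -0.90);  n_5 = (-0.5752, -0.8180)
edge 6: e_6 = (+3.02, +0.84);  n_6 = (+0.2680, -0.9634)
∠(n_5, n_6) = 50.66°
δ = |180° − 50.66°| = 129.34°
129.34° > 2α = 28.07°  →  invalid

δ = 129.34°, invalid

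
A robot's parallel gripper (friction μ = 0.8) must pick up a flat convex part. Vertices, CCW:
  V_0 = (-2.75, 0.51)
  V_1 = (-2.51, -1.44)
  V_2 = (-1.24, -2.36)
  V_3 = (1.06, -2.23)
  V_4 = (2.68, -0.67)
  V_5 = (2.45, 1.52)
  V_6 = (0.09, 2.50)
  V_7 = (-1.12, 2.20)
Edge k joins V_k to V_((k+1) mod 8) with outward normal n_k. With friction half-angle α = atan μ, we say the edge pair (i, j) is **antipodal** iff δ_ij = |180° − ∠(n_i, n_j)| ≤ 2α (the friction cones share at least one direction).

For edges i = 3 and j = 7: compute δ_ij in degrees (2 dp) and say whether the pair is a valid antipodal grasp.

α = atan 0.8 = 38.66°;  2α = 77.32°
edge 3: e_3 = (+1.62, +1.56);  n_3 = (+0.6936, -0.7203)
edge 7: e_7 = (-1.63, -1.69);  n_7 = (-0.7198, +0.6942)
∠(n_3, n_7) = 177.88°
δ = |180° − 177.88°| = 2.12°
2.12° ≤ 2α = 77.32°  →  valid

δ = 2.12°, valid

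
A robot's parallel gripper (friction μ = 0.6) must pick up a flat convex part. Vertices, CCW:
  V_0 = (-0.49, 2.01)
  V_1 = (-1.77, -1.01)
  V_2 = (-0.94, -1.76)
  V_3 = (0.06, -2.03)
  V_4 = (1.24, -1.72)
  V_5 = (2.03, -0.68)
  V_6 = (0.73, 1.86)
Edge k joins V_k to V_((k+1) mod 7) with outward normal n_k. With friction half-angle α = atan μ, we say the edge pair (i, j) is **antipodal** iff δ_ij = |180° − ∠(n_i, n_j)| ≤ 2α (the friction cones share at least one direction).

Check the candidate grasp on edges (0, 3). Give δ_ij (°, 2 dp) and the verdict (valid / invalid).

δ = 52.31°, valid

α = atan 0.6 = 30.96°;  2α = 61.93°
edge 0: e_0 = (-1.28, -3.02);  n_0 = (-0.9207, +0.3902)
edge 3: e_3 = (+1.18, +0.31);  n_3 = (+0.2541, -0.9672)
∠(n_0, n_3) = 127.69°
δ = |180° − 127.69°| = 52.31°
52.31° ≤ 2α = 61.93°  →  valid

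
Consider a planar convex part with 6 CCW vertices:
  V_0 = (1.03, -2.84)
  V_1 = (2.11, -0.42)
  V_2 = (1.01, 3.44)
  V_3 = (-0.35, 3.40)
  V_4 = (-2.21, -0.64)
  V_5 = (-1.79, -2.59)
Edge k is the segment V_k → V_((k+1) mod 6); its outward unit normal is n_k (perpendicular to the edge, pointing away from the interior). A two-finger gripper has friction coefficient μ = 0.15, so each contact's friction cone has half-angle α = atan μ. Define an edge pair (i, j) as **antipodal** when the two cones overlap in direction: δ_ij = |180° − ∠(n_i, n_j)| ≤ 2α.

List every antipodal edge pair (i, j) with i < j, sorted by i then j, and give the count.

α = atan 0.15 = 8.53°;  2α = 17.06°
n_0 = (+0.9132, -0.4075)
n_1 = (+0.9617, +0.2741)
n_2 = (-0.0294, +0.9996)
n_3 = (-0.9084, +0.4182)
n_4 = (-0.9776, -0.2106)
n_5 = (-0.0883, -0.9961)
  (0,1): δ = 140.04°  ·
  (0,2): δ = 64.27°  ·
  (0,3): δ = 0.67°  ✓
  (0,4): δ = 36.21°  ·
  (0,5): δ = 108.98°  ·
  (1,2): δ = 104.22°  ·
  (1,3): δ = 40.63°  ·
  (1,4): δ = 3.75°  ✓
  (1,5): δ = 69.03°  ·
  (2,3): δ = 116.41°  ·
  (2,4): δ = 79.53°  ·
  (2,5): δ = 6.75°  ✓
  (3,4): δ = 143.12°  ·
  (3,5): δ = 70.35°  ·
  (4,5): δ = 107.22°  ·
antipodal pairs: 3

count = 3; pairs: (0,3), (1,4), (2,5)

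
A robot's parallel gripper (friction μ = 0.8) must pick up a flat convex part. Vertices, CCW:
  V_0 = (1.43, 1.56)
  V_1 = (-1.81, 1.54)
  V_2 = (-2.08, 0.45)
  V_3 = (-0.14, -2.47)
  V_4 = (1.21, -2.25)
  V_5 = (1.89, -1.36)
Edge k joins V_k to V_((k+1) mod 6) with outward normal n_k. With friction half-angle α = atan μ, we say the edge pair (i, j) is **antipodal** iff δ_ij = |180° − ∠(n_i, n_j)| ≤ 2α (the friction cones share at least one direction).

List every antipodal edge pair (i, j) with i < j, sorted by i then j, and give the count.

α = atan 0.8 = 38.66°;  2α = 77.32°
n_0 = (-0.0062, +1.0000)
n_1 = (-0.9707, +0.2404)
n_2 = (-0.8329, -0.5534)
n_3 = (+0.1608, -0.9870)
n_4 = (+0.7946, -0.6071)
n_5 = (+0.9878, +0.1556)
  (0,1): δ = 104.27°  ·
  (0,2): δ = 56.75°  ✓
  (0,3): δ = 8.90°  ✓
  (0,4): δ = 52.26°  ✓
  (0,5): δ = 98.60°  ·
  (1,2): δ = 132.49°  ·
  (1,3): δ = 66.83°  ✓
  (1,4): δ = 23.47°  ✓
  (1,5): δ = 22.86°  ✓
  (2,3): δ = 114.34°  ·
  (2,4): δ = 70.98°  ✓
  (2,5): δ = 24.65°  ✓
  (3,4): δ = 136.64°  ·
  (3,5): δ = 90.30°  ·
  (4,5): δ = 133.67°  ·
antipodal pairs: 8

count = 8; pairs: (0,2), (0,3), (0,4), (1,3), (1,4), (1,5), (2,4), (2,5)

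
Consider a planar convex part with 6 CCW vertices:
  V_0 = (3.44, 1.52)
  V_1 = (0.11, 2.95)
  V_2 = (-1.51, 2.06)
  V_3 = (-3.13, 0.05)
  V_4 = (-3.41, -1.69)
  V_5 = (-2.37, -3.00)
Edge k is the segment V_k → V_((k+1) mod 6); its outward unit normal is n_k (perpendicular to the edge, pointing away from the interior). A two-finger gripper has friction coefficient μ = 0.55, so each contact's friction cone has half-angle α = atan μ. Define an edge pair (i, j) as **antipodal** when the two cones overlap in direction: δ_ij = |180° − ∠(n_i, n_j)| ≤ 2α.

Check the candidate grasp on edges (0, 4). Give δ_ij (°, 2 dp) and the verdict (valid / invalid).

α = atan 0.55 = 28.81°;  2α = 57.62°
edge 0: e_0 = (-3.33, +1.43);  n_0 = (+0.3946, +0.9189)
edge 4: e_4 = (+1.04, -1.31);  n_4 = (-0.7832, -0.6218)
∠(n_0, n_4) = 151.69°
δ = |180° − 151.69°| = 28.31°
28.31° ≤ 2α = 57.62°  →  valid

δ = 28.31°, valid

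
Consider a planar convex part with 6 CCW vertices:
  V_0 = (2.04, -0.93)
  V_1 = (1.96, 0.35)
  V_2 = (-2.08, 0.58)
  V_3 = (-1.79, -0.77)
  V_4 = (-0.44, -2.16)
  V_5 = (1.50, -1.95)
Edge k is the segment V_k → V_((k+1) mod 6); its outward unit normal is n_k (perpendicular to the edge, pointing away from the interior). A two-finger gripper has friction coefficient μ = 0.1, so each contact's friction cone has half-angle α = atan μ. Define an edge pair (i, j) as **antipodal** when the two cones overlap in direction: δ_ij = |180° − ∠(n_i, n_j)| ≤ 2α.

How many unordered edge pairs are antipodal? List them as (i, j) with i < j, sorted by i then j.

count = 2; pairs: (0,2), (1,4)

α = atan 0.1 = 5.71°;  2α = 11.42°
n_0 = (+0.9981, +0.0624)
n_1 = (+0.0568, +0.9984)
n_2 = (-0.9777, -0.2100)
n_3 = (-0.7174, -0.6967)
n_4 = (+0.1076, -0.9942)
n_5 = (+0.8838, -0.4679)
  (0,1): δ = 96.83°  ·
  (0,2): δ = 8.55°  ✓
  (0,3): δ = 40.59°  ·
  (0,4): δ = 92.60°  ·
  (0,5): δ = 148.53°  ·
  (1,2): δ = 74.62°  ·
  (1,3): δ = 42.58°  ·
  (1,4): δ = 9.44°  ✓
  (1,5): δ = 65.36°  ·
  (2,3): δ = 147.96°  ·
  (2,4): δ = 95.95°  ·
  (2,5): δ = 40.02°  ·
  (3,4): δ = 127.99°  ·
  (3,5): δ = 72.06°  ·
  (4,5): δ = 124.08°  ·
antipodal pairs: 2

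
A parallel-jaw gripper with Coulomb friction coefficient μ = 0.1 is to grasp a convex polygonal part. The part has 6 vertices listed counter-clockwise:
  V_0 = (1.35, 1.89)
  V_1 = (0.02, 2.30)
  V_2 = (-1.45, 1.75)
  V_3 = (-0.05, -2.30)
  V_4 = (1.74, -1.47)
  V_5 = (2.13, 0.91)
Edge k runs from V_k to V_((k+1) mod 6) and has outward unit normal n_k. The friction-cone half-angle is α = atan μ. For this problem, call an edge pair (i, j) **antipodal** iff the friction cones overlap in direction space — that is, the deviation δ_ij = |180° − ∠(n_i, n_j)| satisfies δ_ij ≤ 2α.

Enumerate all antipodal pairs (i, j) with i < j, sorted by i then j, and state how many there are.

count = 1; pairs: (1,3)

α = atan 0.1 = 5.71°;  2α = 11.42°
n_0 = (+0.2946, +0.9556)
n_1 = (-0.3504, +0.9366)
n_2 = (-0.9451, -0.3267)
n_3 = (+0.4207, -0.9072)
n_4 = (+0.9868, -0.1617)
n_5 = (+0.7824, +0.6227)
  (0,1): δ = 142.35°  ·
  (0,2): δ = 53.80°  ·
  (0,3): δ = 42.01°  ·
  (0,4): δ = 97.83°  ·
  (0,5): δ = 145.65°  ·
  (1,2): δ = 91.44°  ·
  (1,3): δ = 4.36°  ✓
  (1,4): δ = 60.18°  ·
  (1,5): δ = 108.00°  ·
  (2,3): δ = 84.19°  ·
  (2,4): δ = 28.38°  ·
  (2,5): δ = 19.45°  ·
  (3,4): δ = 124.18°  ·
  (3,5): δ = 76.36°  ·
  (4,5): δ = 132.18°  ·
antipodal pairs: 1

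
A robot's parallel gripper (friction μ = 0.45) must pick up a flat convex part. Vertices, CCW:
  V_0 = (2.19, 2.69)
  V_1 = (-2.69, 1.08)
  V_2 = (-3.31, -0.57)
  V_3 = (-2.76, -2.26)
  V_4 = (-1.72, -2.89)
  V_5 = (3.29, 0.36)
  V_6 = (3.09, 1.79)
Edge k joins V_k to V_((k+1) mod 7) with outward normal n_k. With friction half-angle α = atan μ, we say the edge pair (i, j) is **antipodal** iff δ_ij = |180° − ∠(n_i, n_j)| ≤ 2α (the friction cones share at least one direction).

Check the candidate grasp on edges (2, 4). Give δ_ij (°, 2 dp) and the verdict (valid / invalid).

α = atan 0.45 = 24.23°;  2α = 48.46°
edge 2: e_2 = (+0.55, -1.69);  n_2 = (-0.9509, -0.3095)
edge 4: e_4 = (+5.01, +3.25);  n_4 = (+0.5442, -0.8389)
∠(n_2, n_4) = 104.94°
δ = |180° − 104.94°| = 75.06°
75.06° > 2α = 48.46°  →  invalid

δ = 75.06°, invalid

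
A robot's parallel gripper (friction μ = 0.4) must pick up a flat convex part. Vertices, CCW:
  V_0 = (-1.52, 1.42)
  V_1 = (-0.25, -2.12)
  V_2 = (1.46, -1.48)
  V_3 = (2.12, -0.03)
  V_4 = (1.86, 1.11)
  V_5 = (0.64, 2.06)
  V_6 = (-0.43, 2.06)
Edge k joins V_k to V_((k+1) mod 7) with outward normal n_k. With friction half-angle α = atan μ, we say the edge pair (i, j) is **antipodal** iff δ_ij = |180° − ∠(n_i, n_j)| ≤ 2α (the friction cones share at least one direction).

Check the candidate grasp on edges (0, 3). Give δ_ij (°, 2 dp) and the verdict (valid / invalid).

δ = 6.89°, valid

α = atan 0.4 = 21.80°;  2α = 43.60°
edge 0: e_0 = (+1.27, -3.54);  n_0 = (-0.9413, -0.3377)
edge 3: e_3 = (-0.26, +1.14);  n_3 = (+0.9750, +0.2224)
∠(n_0, n_3) = 173.11°
δ = |180° − 173.11°| = 6.89°
6.89° ≤ 2α = 43.60°  →  valid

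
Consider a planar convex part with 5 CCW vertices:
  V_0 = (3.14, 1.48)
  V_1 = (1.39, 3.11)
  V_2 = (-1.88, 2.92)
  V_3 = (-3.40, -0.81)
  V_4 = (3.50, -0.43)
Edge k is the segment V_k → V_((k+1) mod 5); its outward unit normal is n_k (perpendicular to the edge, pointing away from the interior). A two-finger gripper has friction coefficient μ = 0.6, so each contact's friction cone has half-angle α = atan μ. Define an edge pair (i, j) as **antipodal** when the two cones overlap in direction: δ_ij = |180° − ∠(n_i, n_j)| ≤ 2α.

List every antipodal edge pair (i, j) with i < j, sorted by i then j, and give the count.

count = 3; pairs: (0,3), (1,3), (2,4)

α = atan 0.6 = 30.96°;  2α = 61.93°
n_0 = (+0.6816, +0.7318)
n_1 = (-0.0580, +0.9983)
n_2 = (-0.9261, +0.3774)
n_3 = (+0.0550, -0.9985)
n_4 = (+0.9827, +0.1852)
  (0,1): δ = 133.71°  ·
  (0,2): δ = 69.20°  ·
  (0,3): δ = 46.12°  ✓
  (0,4): δ = 143.64°  ·
  (1,2): δ = 115.50°  ·
  (1,3): δ = 0.17°  ✓
  (1,4): δ = 97.35°  ·
  (2,3): δ = 64.68°  ·
  (2,4): δ = 32.85°  ✓
  (3,4): δ = 82.48°  ·
antipodal pairs: 3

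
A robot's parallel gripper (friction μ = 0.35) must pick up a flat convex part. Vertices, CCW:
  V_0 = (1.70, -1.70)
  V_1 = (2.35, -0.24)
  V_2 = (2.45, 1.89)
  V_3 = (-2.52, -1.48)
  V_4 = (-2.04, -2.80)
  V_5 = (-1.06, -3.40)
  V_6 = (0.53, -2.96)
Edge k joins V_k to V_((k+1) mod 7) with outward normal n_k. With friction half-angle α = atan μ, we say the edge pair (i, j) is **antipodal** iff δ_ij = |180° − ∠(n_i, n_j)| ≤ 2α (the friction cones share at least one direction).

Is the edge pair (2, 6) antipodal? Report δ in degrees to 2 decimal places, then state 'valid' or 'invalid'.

δ = 12.98°, valid

α = atan 0.35 = 19.29°;  2α = 38.58°
edge 2: e_2 = (-4.97, -3.37);  n_2 = (-0.5612, +0.8277)
edge 6: e_6 = (+1.17, +1.26);  n_6 = (+0.7328, -0.6805)
∠(n_2, n_6) = 167.02°
δ = |180° − 167.02°| = 12.98°
12.98° ≤ 2α = 38.58°  →  valid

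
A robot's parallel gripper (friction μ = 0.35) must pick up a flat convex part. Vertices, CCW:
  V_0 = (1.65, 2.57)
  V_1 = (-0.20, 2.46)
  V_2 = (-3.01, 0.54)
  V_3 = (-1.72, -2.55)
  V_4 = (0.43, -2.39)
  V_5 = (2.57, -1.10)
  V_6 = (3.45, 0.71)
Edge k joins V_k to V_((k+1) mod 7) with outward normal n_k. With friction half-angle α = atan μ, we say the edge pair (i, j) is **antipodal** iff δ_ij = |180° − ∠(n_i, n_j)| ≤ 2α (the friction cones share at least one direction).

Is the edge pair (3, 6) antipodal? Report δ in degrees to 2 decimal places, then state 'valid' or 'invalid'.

α = atan 0.35 = 19.29°;  2α = 38.58°
edge 3: e_3 = (+2.15, +0.16);  n_3 = (+0.0742, -0.9972)
edge 6: e_6 = (-1.80, +1.86);  n_6 = (+0.7186, +0.6954)
∠(n_3, n_6) = 129.80°
δ = |180° − 129.80°| = 50.20°
50.20° > 2α = 38.58°  →  invalid

δ = 50.20°, invalid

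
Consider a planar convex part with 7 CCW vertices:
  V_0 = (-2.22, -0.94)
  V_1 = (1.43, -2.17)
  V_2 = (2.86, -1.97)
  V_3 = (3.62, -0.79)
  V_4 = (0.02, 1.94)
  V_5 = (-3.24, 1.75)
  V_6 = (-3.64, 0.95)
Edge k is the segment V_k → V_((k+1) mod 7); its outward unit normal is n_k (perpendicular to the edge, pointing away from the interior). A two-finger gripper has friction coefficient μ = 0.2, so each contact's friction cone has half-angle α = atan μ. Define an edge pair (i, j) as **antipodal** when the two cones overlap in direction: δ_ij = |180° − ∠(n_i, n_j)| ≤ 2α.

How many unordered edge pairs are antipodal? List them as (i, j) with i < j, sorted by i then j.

count = 5; pairs: (0,3), (0,4), (1,4), (2,5), (3,6)

α = atan 0.2 = 11.31°;  2α = 22.62°
n_0 = (-0.3193, -0.9476)
n_1 = (+0.1385, -0.9904)
n_2 = (+0.8407, -0.5415)
n_3 = (+0.6042, +0.7968)
n_4 = (-0.0582, +0.9983)
n_5 = (-0.8944, +0.4472)
n_6 = (-0.7995, -0.6007)
  (0,1): δ = 153.42°  ·
  (0,2): δ = 104.16°  ·
  (0,3): δ = 18.55°  ✓
  (0,4): δ = 21.96°  ✓
  (0,5): δ = 82.06°  ·
  (0,6): δ = 145.54°  ·
  (1,2): δ = 130.75°  ·
  (1,3): δ = 45.14°  ·
  (1,4): δ = 4.63°  ✓
  (1,5): δ = 55.47°  ·
  (1,6): δ = 118.96°  ·
  (2,3): δ = 94.39°  ·
  (2,4): δ = 53.88°  ·
  (2,5): δ = 6.22°  ✓
  (2,6): δ = 69.70°  ·
  (3,4): δ = 139.49°  ·
  (3,5): δ = 79.39°  ·
  (3,6): δ = 15.91°  ✓
  (4,5): δ = 119.90°  ·
  (4,6): δ = 56.42°  ·
  (5,6): δ = 116.52°  ·
antipodal pairs: 5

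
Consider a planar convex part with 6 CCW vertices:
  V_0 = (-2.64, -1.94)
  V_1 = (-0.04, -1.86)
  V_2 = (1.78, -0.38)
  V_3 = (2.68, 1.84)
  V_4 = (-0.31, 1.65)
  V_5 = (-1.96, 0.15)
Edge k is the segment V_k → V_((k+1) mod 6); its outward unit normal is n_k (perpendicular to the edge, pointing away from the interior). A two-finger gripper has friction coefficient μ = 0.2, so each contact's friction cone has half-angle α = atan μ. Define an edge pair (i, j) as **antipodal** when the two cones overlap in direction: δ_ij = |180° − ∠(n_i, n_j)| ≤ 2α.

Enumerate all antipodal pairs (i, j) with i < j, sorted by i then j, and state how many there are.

α = atan 0.2 = 11.31°;  2α = 22.62°
n_0 = (+0.0308, -0.9995)
n_1 = (+0.6309, -0.7759)
n_2 = (+0.9267, -0.3757)
n_3 = (-0.0634, +0.9980)
n_4 = (-0.6727, +0.7399)
n_5 = (-0.9509, +0.3094)
  (0,1): δ = 142.64°  ·
  (0,2): δ = 113.83°  ·
  (0,3): δ = 1.87°  ✓
  (0,4): δ = 40.51°  ·
  (0,5): δ = 70.21°  ·
  (1,2): δ = 151.19°  ·
  (1,3): δ = 35.48°  ·
  (1,4): δ = 3.16°  ✓
  (1,5): δ = 32.86°  ·
  (2,3): δ = 64.30°  ·
  (2,4): δ = 25.66°  ·
  (2,5): δ = 4.05°  ✓
  (3,4): δ = 141.36°  ·
  (3,5): δ = 111.66°  ·
  (4,5): δ = 150.30°  ·
antipodal pairs: 3

count = 3; pairs: (0,3), (1,4), (2,5)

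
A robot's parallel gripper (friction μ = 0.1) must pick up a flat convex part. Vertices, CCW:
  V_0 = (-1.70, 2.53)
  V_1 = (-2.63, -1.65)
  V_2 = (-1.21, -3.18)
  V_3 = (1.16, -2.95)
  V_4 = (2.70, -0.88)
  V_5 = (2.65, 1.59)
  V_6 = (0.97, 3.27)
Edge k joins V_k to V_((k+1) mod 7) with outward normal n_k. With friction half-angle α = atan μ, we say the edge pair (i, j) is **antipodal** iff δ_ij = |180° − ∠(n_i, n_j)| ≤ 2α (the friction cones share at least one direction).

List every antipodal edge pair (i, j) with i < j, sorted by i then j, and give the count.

α = atan 0.1 = 5.71°;  2α = 11.42°
n_0 = (-0.9761, +0.2172)
n_1 = (-0.7330, -0.6803)
n_2 = (+0.0966, -0.9953)
n_3 = (+0.8023, -0.5969)
n_4 = (+0.9998, +0.0202)
n_5 = (+0.7071, +0.7071)
n_6 = (-0.2671, +0.9637)
  (0,1): δ = 124.59°  ·
  (0,2): δ = 71.91°  ·
  (0,3): δ = 24.10°  ·
  (0,4): δ = 13.70°  ·
  (0,5): δ = 57.54°  ·
  (0,6): δ = 118.03°  ·
  (1,2): δ = 127.32°  ·
  (1,3): δ = 79.51°  ·
  (1,4): δ = 41.70°  ·
  (1,5): δ = 2.14°  ✓
  (1,6): δ = 62.63°  ·
  (2,3): δ = 132.19°  ·
  (2,4): δ = 94.38°  ·
  (2,5): δ = 50.54°  ·
  (2,6): δ = 9.95°  ✓
  (3,4): δ = 142.19°  ·
  (3,5): δ = 98.35°  ·
  (3,6): δ = 37.86°  ·
  (4,5): δ = 136.16°  ·
  (4,6): δ = 75.67°  ·
  (5,6): δ = 119.51°  ·
antipodal pairs: 2

count = 2; pairs: (1,5), (2,6)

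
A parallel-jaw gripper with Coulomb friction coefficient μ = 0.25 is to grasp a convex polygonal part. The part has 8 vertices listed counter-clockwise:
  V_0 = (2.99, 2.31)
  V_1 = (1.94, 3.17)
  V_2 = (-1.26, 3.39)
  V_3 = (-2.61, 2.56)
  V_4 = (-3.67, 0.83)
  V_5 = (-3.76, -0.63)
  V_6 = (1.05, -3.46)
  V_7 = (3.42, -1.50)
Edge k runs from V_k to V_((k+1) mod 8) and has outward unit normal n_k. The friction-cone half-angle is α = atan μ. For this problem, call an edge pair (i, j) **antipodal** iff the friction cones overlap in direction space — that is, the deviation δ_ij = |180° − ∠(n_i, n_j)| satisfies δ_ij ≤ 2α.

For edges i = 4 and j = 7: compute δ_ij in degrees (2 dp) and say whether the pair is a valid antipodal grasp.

δ = 9.97°, valid

α = atan 0.25 = 14.04°;  2α = 28.07°
edge 4: e_4 = (-0.09, -1.46);  n_4 = (-0.9981, +0.0615)
edge 7: e_7 = (-0.43, +3.81);  n_7 = (+0.9937, +0.1121)
∠(n_4, n_7) = 170.03°
δ = |180° − 170.03°| = 9.97°
9.97° ≤ 2α = 28.07°  →  valid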